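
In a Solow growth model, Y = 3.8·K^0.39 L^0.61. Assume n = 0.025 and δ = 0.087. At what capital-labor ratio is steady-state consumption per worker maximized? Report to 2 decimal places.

n + δ = 0.025 + 0.087 = 0.112.
Maximizing c = f(k) − (n+δ)·k gives f'(k) = n+δ, i.e. 0.39·3.8·k^(0.39−1) = 0.112, so k_gold = (0.39·3.8/0.112)^(1/0.61) ≈ 68.9824.

k_gold ≈ 68.98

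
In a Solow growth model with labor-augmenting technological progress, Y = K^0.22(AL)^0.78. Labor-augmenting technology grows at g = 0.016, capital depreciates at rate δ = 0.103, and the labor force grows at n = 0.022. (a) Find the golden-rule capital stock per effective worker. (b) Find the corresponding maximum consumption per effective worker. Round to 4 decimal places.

The effective depreciation rate is n + g + δ = 0.022 + 0.016 + 0.103 = 0.141.
Maximizing c = f(k) − (n+g+δ)·k gives f'(k) = n+g+δ, i.e. 0.22·k^(0.22−1) = 0.141, so k_gold = (0.22/0.141)^(1/0.78) ≈ 1.7689.
y_gold = 1.7689^0.22 ≈ 1.1337; c_gold = y_gold − 0.141·k_gold ≈ 0.8843.

(a) k_gold ≈ 1.7689; (b) c_gold ≈ 0.8843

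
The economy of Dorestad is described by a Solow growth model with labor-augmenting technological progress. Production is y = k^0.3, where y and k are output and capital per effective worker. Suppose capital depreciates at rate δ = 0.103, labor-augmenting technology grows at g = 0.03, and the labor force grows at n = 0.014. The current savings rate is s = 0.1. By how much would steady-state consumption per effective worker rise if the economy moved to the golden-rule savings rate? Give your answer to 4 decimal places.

Δc ≈ 0.1873

Capital per effective worker breaks even when investment replaces (n + g + δ)·k; here n + g + δ = 0.147.
Current steady state (s = 0.1): k* = (0.1/0.147)^(1/0.7) ≈ 0.5767, y* = 0.5767^0.3 ≈ 0.8478, c* = (1−0.1)·0.8478 ≈ 0.7630.
Maximizing c = f(k) − (n+g+δ)·k gives f'(k) = n+g+δ, i.e. 0.3·k^(0.3−1) = 0.147, so k_gold = (0.3/0.147)^(1/0.7) ≈ 2.7706.
y_gold = 2.7706^0.3 ≈ 1.3576, c_gold = y_gold − 0.147·k_gold ≈ 0.9503.
Gain: Δc = 0.9503 − 0.7630 ≈ 0.1873.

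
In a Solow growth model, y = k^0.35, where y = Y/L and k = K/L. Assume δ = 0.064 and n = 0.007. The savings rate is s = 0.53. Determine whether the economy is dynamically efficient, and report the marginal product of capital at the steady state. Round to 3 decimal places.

The effective depreciation rate is n + δ = 0.007 + 0.064 = 0.071.
Steady-state k*: s·k^0.35 = 0.071·k gives k* = (0.53/0.071)^(1/0.65) ≈ 22.0345.
MPK = 0.35·22.0345^(-0.65) ≈ 0.0469.
MPK < n+δ = 0.071, so the economy is dynamically inefficient (over-saving).

dynamically inefficient; MPK ≈ 0.047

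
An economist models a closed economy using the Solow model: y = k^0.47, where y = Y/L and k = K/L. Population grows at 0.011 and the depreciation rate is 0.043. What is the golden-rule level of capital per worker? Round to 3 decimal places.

k_gold ≈ 59.296

The effective depreciation rate is n + δ = 0.011 + 0.043 = 0.054.
Maximizing c = f(k) − (n+δ)·k gives f'(k) = n+δ, i.e. 0.47·k^(0.47−1) = 0.054, so k_gold = (0.47/0.054)^(1/0.53) ≈ 59.2962.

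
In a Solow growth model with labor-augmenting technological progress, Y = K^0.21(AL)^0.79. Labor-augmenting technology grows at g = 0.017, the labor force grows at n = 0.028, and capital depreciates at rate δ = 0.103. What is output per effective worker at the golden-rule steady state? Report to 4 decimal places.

y_gold ≈ 1.0975

Break-even investment rate: n + g + δ = 0.028 + 0.017 + 0.103 = 0.148.
Setting f'(k) = n+g+δ gives 0.21·k^(0.21−1) = 0.148, hence k_gold = (0.21/0.148)^(1/0.79) ≈ 1.5572.
Output: y_gold = k_gold^0.21 = 1.5572^0.21 ≈ 1.0975.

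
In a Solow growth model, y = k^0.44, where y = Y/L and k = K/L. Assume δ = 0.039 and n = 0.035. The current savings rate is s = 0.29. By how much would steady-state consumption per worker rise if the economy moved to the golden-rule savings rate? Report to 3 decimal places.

Δc ≈ 0.196

The effective depreciation rate is n + δ = 0.035 + 0.039 = 0.074.
Current steady state (s = 0.29): k* = (0.29/0.074)^(1/0.56) ≈ 11.4611, y* = 11.4611^0.44 ≈ 2.9246, c* = (1−0.29)·2.9246 ≈ 2.0764.
Maximizing c = f(k) − (n+δ)·k gives f'(k) = n+δ, i.e. 0.44·k^(0.44−1) = 0.074, so k_gold = (0.44/0.074)^(1/0.56) ≈ 24.1289.
y_gold = 24.1289^0.44 ≈ 4.0580, c_gold = y_gold − 0.074·k_gold ≈ 2.2725.
Gain: Δc = 2.2725 − 2.0764 ≈ 0.1961.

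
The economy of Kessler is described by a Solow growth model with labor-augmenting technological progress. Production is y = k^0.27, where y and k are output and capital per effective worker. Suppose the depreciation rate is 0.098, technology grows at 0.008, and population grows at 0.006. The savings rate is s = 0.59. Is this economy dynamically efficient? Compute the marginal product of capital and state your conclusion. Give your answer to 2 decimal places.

n + g + δ = 0.006 + 0.008 + 0.098 = 0.112.
Steady-state k*: s·k^0.27 = 0.112·k gives k* = (0.59/0.112)^(1/0.73) ≈ 9.7396.
MPK = 0.27·9.7396^(-0.73) ≈ 0.0513.
MPK < n+g+δ = 0.112, so the economy is dynamically inefficient (over-saving).

dynamically inefficient; MPK ≈ 0.05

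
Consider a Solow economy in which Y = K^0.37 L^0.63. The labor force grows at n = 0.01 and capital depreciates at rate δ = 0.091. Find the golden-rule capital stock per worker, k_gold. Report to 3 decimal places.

n + δ = 0.01 + 0.091 = 0.101.
At the golden rule the marginal product of capital equals n+δ: 0.37·k^(0.37−1) = 0.101. Solving, k_gold = (0.37/0.101)^(1/0.63) ≈ 7.8532.

k_gold ≈ 7.853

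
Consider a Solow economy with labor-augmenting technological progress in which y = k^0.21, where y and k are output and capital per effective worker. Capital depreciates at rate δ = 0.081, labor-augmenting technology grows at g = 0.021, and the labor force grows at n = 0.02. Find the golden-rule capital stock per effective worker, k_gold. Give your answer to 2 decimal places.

k_gold ≈ 1.99

Capital per effective worker breaks even when investment replaces (n + g + δ)·k; here n + g + δ = 0.122.
Maximizing c = f(k) − (n+g+δ)·k gives f'(k) = n+g+δ, i.e. 0.21·k^(0.21−1) = 0.122, so k_gold = (0.21/0.122)^(1/0.79) ≈ 1.9886.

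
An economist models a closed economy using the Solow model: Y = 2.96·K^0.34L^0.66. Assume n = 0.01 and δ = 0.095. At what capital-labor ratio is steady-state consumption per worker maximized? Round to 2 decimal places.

k_gold ≈ 30.71

n + δ = 0.01 + 0.095 = 0.105.
Setting f'(k) = n+δ gives 0.34·2.96·k^(0.34−1) = 0.105, hence k_gold = (0.34·2.96/0.105)^(1/0.66) ≈ 30.7075.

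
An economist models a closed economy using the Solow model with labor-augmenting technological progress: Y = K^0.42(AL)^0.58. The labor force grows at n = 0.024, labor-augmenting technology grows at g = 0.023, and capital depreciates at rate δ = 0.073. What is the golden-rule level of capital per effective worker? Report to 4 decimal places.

k_gold ≈ 8.6706

n + g + δ = 0.024 + 0.023 + 0.073 = 0.12.
At the golden rule the marginal product of capital equals n+g+δ: 0.42·k^(0.42−1) = 0.12. Solving, k_gold = (0.42/0.12)^(1/0.58) ≈ 8.6706.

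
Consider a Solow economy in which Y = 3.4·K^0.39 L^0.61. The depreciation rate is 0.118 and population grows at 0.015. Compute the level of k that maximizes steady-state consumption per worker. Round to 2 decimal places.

k_gold ≈ 43.37

Capital per worker breaks even when investment replaces (n + δ)·k; here n + δ = 0.133.
Maximizing c = f(k) − (n+δ)·k gives f'(k) = n+δ, i.e. 0.39·3.4·k^(0.39−1) = 0.133, so k_gold = (0.39·3.4/0.133)^(1/0.61) ≈ 43.3710.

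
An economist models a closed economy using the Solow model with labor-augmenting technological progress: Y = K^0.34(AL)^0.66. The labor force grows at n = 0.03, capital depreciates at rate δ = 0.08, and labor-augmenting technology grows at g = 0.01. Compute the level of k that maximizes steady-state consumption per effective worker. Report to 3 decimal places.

k_gold ≈ 4.845

The effective depreciation rate is n + g + δ = 0.03 + 0.01 + 0.08 = 0.12.
Maximizing c = f(k) − (n+g+δ)·k gives f'(k) = n+g+δ, i.e. 0.34·k^(0.34−1) = 0.12, so k_gold = (0.34/0.12)^(1/0.66) ≈ 4.8451.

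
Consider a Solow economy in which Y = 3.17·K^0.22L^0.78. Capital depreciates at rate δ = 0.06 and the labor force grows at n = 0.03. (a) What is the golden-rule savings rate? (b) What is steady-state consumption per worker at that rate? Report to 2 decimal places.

(a) s_gold = 0.22; (b) c_gold ≈ 4.41

n + δ = 0.03 + 0.06 = 0.09.
For Cobb-Douglas, s_gold equals capital's share: s_gold = 0.22.
Maximizing c = f(k) − (n+δ)·k gives f'(k) = n+δ, i.e. 0.22·3.17·k^(0.22−1) = 0.09, so k_gold = (0.22·3.17/0.09)^(1/0.78) ≈ 13.8054.
y_gold = 3.17·13.8054^0.22 ≈ 5.6477; c_gold = (1−0.22)·y_gold ≈ 4.4052.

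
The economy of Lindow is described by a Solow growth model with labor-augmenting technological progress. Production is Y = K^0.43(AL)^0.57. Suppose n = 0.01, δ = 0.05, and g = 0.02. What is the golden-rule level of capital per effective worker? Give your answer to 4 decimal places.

k_gold ≈ 19.1146

The effective depreciation rate is n + g + δ = 0.01 + 0.02 + 0.05 = 0.08.
Golden rule sets MPK = n+g+δ: 0.43·k^(0.43−1) = 0.08, so k_gold = (0.43/0.08)^(1/0.57) ≈ 19.1146.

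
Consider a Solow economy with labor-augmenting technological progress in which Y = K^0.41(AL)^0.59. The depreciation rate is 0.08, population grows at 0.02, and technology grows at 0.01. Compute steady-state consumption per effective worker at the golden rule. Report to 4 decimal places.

c_gold ≈ 1.4720

n + g + δ = 0.02 + 0.01 + 0.08 = 0.11.
At the golden rule the marginal product of capital equals n+g+δ: 0.41·k^(0.41−1) = 0.11. Solving, k_gold = (0.41/0.11)^(1/0.59) ≈ 9.2995.
y_gold = 9.2995^0.41 ≈ 2.4950.
c_gold = y_gold − (n+g+δ)·k_gold = 2.4950 − 0.11·9.2995 ≈ 1.4720.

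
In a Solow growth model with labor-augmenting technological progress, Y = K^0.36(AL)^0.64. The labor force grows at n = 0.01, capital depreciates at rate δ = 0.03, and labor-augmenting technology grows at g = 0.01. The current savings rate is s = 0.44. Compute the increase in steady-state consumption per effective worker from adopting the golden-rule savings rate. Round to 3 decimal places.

Δc ≈ 0.040

n + g + δ = 0.01 + 0.01 + 0.03 = 0.05.
Current steady state (s = 0.44): k* = (0.44/0.05)^(1/0.64) ≈ 29.9057, y* = 29.9057^0.36 ≈ 3.3984, c* = (1−0.44)·3.3984 ≈ 1.9031.
Golden rule sets MPK = n+g+δ: 0.36·k^(0.36−1) = 0.05, so k_gold = (0.36/0.05)^(1/0.64) ≈ 21.8566.
y_gold = 21.8566^0.36 ≈ 3.0356, c_gold = y_gold − 0.05·k_gold ≈ 1.9428.
Gain: Δc = 1.9428 − 1.9031 ≈ 0.0397.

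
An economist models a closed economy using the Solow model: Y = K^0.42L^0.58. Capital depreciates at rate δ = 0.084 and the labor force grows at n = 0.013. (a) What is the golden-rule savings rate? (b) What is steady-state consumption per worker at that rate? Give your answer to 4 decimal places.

n + δ = 0.013 + 0.084 = 0.097.
For Cobb-Douglas, s_gold equals capital's share: s_gold = 0.42.
Maximizing c = f(k) − (n+δ)·k gives f'(k) = n+δ, i.e. 0.42·k^(0.42−1) = 0.097, so k_gold = (0.42/0.097)^(1/0.58) ≈ 12.5134.
y_gold = 12.5134^0.42 ≈ 2.8900; c_gold = (1−0.42)·y_gold ≈ 1.6762.

(a) s_gold = 0.4200; (b) c_gold ≈ 1.6762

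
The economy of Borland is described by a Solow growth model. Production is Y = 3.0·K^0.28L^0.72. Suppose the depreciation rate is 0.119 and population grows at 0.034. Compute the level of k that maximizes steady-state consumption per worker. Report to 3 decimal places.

k_gold ≈ 10.646

The effective depreciation rate is n + δ = 0.034 + 0.119 = 0.153.
Maximizing c = f(k) − (n+δ)·k gives f'(k) = n+δ, i.e. 0.28·3.0·k^(0.28−1) = 0.153, so k_gold = (0.28·3.0/0.153)^(1/0.72) ≈ 10.6465.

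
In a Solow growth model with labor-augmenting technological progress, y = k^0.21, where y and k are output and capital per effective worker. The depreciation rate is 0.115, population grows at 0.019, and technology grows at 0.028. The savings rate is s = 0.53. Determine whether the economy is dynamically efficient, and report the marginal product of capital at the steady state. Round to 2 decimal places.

dynamically inefficient; MPK ≈ 0.06

Capital per effective worker breaks even when investment replaces (n + g + δ)·k; here n + g + δ = 0.162.
Steady-state k*: s·k^0.21 = 0.162·k gives k* = (0.53/0.162)^(1/0.79) ≈ 4.4833.
MPK = 0.21·4.4833^(-0.79) ≈ 0.0642.
MPK < n+g+δ = 0.162, so the economy is dynamically inefficient (over-saving).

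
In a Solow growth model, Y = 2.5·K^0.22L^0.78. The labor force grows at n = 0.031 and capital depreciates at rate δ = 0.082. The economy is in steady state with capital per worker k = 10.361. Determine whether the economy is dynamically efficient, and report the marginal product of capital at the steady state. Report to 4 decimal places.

Capital per worker breaks even when investment replaces (n + δ)·k; here n + δ = 0.113.
MPK = 0.22·2.5·k^(0.22−1) = 0.22·2.5·10.361^(-0.78) ≈ 0.0888.
MPK < 0.113, so the economy is dynamically inefficient (over-saving).

dynamically inefficient; MPK ≈ 0.0888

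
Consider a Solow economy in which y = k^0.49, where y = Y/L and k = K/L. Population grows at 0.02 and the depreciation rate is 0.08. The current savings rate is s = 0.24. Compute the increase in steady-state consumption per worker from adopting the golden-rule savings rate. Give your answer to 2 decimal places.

Δc ≈ 0.59

Break-even investment rate: n + δ = 0.02 + 0.08 = 0.1.
Current steady state (s = 0.24): k* = (0.24/0.1)^(1/0.51) ≈ 5.5656, y* = 5.5656^0.49 ≈ 2.3190, c* = (1−0.24)·2.3190 ≈ 1.7624.
Maximizing c = f(k) − (n+δ)·k gives f'(k) = n+δ, i.e. 0.49·k^(0.49−1) = 0.1, so k_gold = (0.49/0.1)^(1/0.51) ≈ 22.5593.
y_gold = 22.5593^0.49 ≈ 4.6039, c_gold = y_gold − 0.1·k_gold ≈ 2.3480.
Gain: Δc = 2.3480 − 1.7624 ≈ 0.5856.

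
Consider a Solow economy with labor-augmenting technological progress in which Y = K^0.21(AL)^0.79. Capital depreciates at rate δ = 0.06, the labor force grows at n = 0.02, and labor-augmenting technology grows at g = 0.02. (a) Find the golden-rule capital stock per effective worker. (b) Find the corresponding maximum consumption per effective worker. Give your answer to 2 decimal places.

(a) k_gold ≈ 2.56; (b) c_gold ≈ 0.96

Break-even investment rate: n + g + δ = 0.02 + 0.02 + 0.06 = 0.1.
Setting f'(k) = n+g+δ gives 0.21·k^(0.21−1) = 0.1, hence k_gold = (0.21/0.1)^(1/0.79) ≈ 2.5578.
y_gold = 2.5578^0.21 ≈ 1.2180; c_gold = y_gold − 0.1·k_gold ≈ 0.9622.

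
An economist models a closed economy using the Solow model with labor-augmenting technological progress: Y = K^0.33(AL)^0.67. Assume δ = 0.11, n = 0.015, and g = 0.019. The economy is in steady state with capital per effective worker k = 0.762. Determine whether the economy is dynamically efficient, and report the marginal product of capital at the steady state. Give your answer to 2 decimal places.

Break-even investment rate: n + g + δ = 0.015 + 0.019 + 0.11 = 0.144.
MPK = 0.33·k^(0.33−1) = 0.33·0.762^(-0.67) ≈ 0.3959.
MPK > 0.144, so the economy is dynamically efficient (under-saving).

dynamically efficient; MPK ≈ 0.40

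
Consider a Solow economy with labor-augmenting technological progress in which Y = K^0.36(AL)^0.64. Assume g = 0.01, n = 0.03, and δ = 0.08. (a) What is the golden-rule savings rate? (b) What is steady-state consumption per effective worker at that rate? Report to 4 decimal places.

Capital per effective worker breaks even when investment replaces (n + g + δ)·k; here n + g + δ = 0.12.
For Cobb-Douglas, s_gold equals capital's share: s_gold = 0.36.
At the golden rule the marginal product of capital equals n+g+δ: 0.36·k^(0.36−1) = 0.12. Solving, k_gold = (0.36/0.12)^(1/0.64) ≈ 5.5655.
y_gold = 5.5655^0.36 ≈ 1.8552; c_gold = (1−0.36)·y_gold ≈ 1.1873.

(a) s_gold = 0.3600; (b) c_gold ≈ 1.1873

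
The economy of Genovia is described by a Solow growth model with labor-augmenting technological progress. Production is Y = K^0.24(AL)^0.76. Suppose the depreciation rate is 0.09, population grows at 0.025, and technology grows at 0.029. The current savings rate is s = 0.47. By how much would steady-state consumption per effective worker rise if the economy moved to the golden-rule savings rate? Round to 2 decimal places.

Δc ≈ 0.12

Break-even investment rate: n + g + δ = 0.025 + 0.029 + 0.09 = 0.144.
Current steady state (s = 0.47): k* = (0.47/0.144)^(1/0.76) ≈ 4.7421, y* = 4.7421^0.24 ≈ 1.4529, c* = (1−0.47)·1.4529 ≈ 0.7700.
Maximizing c = f(k) − (n+g+δ)·k gives f'(k) = n+g+δ, i.e. 0.24·k^(0.24−1) = 0.144, so k_gold = (0.24/0.144)^(1/0.76) ≈ 1.9584.
y_gold = 1.9584^0.24 ≈ 1.1751, c_gold = y_gold − 0.144·k_gold ≈ 0.8930.
Gain: Δc = 0.8930 − 0.7700 ≈ 0.1230.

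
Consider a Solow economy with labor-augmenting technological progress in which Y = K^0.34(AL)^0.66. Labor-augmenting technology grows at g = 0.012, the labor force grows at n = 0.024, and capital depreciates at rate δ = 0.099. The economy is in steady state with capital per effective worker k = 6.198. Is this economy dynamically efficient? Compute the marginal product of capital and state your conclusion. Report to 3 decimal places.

dynamically inefficient; MPK ≈ 0.102

Break-even investment rate: n + g + δ = 0.024 + 0.012 + 0.099 = 0.135.
MPK = 0.34·k^(0.34−1) = 0.34·6.198^(-0.66) ≈ 0.1020.
MPK < 0.135, so the economy is dynamically inefficient (over-saving).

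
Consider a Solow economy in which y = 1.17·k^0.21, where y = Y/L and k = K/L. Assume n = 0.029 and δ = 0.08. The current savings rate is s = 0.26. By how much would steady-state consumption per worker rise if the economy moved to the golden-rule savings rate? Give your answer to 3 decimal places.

Break-even investment rate: n + δ = 0.029 + 0.08 = 0.109.
Current steady state (s = 0.26): k* = (0.26·1.17/0.109)^(1/0.79) ≈ 3.6662, y* = 1.17·3.6662^0.21 ≈ 1.5370, c* = (1−0.26)·1.5370 ≈ 1.1374.
Setting f'(k) = n+δ gives 0.21·1.17·k^(0.21−1) = 0.109, hence k_gold = (0.21·1.17/0.109)^(1/0.79) ≈ 2.7977.
y_gold = 1.17·2.7977^0.21 ≈ 1.4522, c_gold = y_gold − 0.109·k_gold ≈ 1.1472.
Gain: Δc = 1.1472 − 1.1374 ≈ 0.0098.

Δc ≈ 0.010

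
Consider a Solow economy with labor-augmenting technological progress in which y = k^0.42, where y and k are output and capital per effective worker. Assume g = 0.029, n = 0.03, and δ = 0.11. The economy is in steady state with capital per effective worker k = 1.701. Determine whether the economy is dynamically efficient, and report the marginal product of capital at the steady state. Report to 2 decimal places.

dynamically efficient; MPK ≈ 0.31

n + g + δ = 0.03 + 0.029 + 0.11 = 0.169.
MPK = 0.42·k^(0.42−1) = 0.42·1.701^(-0.58) ≈ 0.3086.
MPK > 0.169, so the economy is dynamically efficient (under-saving).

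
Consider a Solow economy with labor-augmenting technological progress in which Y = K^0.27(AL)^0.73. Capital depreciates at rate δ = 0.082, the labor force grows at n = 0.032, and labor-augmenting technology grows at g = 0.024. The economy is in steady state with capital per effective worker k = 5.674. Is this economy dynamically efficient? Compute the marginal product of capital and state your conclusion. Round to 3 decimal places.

The effective depreciation rate is n + g + δ = 0.032 + 0.024 + 0.082 = 0.138.
MPK = 0.27·k^(0.27−1) = 0.27·5.674^(-0.73) ≈ 0.0760.
MPK < 0.138, so the economy is dynamically inefficient (over-saving).

dynamically inefficient; MPK ≈ 0.076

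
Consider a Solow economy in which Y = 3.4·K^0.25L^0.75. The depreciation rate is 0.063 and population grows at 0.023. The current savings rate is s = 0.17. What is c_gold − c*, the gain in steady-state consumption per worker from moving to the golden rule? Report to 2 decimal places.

Δc ≈ 0.15

Break-even investment rate: n + δ = 0.023 + 0.063 = 0.086.
Current steady state (s = 0.17): k* = (0.17·3.4/0.086)^(1/0.75) ≈ 12.6835, y* = 3.4·12.6835^0.25 ≈ 6.4164, c* = (1−0.17)·6.4164 ≈ 5.3256.
Golden rule sets MPK = n+δ: 0.25·3.4·k^(0.25−1) = 0.086, so k_gold = (0.25·3.4/0.086)^(1/0.75) ≈ 21.2110.
y_gold = 3.4·21.2110^0.25 ≈ 7.2966, c_gold = y_gold − 0.086·k_gold ≈ 5.4724.
Gain: Δc = 5.4724 − 5.3256 ≈ 0.1469.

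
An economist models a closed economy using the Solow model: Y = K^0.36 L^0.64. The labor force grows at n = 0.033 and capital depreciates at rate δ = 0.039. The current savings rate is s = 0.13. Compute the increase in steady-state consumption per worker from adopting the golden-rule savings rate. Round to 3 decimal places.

n + δ = 0.033 + 0.039 = 0.072.
Current steady state (s = 0.13): k* = (0.13/0.072)^(1/0.64) ≈ 2.5174, y* = 2.5174^0.36 ≈ 1.3943, c* = (1−0.13)·1.3943 ≈ 1.2130.
Maximizing c = f(k) − (n+δ)·k gives f'(k) = n+δ, i.e. 0.36·k^(0.36−1) = 0.072, so k_gold = (0.36/0.072)^(1/0.64) ≈ 12.3635.
y_gold = 12.3635^0.36 ≈ 2.4727, c_gold = y_gold − 0.072·k_gold ≈ 1.5825.
Gain: Δc = 1.5825 − 1.2130 ≈ 0.3695.

Δc ≈ 0.370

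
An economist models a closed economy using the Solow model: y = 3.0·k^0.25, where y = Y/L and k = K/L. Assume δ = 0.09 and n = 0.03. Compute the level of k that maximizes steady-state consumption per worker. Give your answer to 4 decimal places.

The effective depreciation rate is n + δ = 0.03 + 0.09 = 0.12.
At the golden rule the marginal product of capital equals n+δ: 0.25·3.0·k^(0.25−1) = 0.12. Solving, k_gold = (0.25·3.0/0.12)^(1/0.75) ≈ 11.5126.

k_gold ≈ 11.5126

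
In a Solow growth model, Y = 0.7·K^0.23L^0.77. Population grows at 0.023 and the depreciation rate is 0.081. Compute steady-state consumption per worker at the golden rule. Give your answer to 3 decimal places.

n + δ = 0.023 + 0.081 = 0.104.
At the golden rule the marginal product of capital equals n+δ: 0.23·0.7·k^(0.23−1) = 0.104. Solving, k_gold = (0.23·0.7/0.104)^(1/0.77) ≈ 1.7639.
y_gold = 0.7·1.7639^0.23 ≈ 0.7976.
c_gold = y_gold − (n+δ)·k_gold = 0.7976 − 0.104·1.7639 ≈ 0.6142.

c_gold ≈ 0.614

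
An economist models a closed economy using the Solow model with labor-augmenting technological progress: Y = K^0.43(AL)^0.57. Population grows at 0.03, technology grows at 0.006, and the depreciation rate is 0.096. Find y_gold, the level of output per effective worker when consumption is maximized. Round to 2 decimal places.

y_gold ≈ 2.44

The effective depreciation rate is n + g + δ = 0.03 + 0.006 + 0.096 = 0.132.
Golden rule sets MPK = n+g+δ: 0.43·k^(0.43−1) = 0.132, so k_gold = (0.43/0.132)^(1/0.57) ≈ 7.9399.
Output: y_gold = k_gold^0.43 = 7.9399^0.43 ≈ 2.4374.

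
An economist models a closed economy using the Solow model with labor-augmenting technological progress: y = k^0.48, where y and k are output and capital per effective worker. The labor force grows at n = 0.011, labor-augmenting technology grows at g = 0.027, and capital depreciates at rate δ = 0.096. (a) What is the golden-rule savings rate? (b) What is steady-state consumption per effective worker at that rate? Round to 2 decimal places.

n + g + δ = 0.011 + 0.027 + 0.096 = 0.134.
For Cobb-Douglas, s_gold equals capital's share: s_gold = 0.48.
At the golden rule the marginal product of capital equals n+g+δ: 0.48·k^(0.48−1) = 0.134. Solving, k_gold = (0.48/0.134)^(1/0.52) ≈ 11.6318.
y_gold = 11.6318^0.48 ≈ 3.2472; c_gold = (1−0.48)·y_gold ≈ 1.6885.

(a) s_gold = 0.48; (b) c_gold ≈ 1.69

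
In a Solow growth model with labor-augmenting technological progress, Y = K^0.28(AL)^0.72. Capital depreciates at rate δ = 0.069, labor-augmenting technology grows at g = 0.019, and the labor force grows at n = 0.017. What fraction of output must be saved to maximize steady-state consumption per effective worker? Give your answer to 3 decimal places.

s_gold = 0.280

Break-even investment rate: n + g + δ = 0.017 + 0.019 + 0.069 = 0.105.
At the golden rule MPK = n+g+δ, and in any Cobb-Douglas steady state s = (n+g+δ)·k/y = MPK·k/y = capital's share 0.28.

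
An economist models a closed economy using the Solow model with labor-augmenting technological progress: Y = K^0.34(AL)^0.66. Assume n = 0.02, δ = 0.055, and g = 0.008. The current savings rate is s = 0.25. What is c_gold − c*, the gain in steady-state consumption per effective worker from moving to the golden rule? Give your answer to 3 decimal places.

Δc ≈ 0.041

Capital per effective worker breaks even when investment replaces (n + g + δ)·k; here n + g + δ = 0.083.
Current steady state (s = 0.25): k* = (0.25/0.083)^(1/0.66) ≈ 5.3156, y* = 5.3156^0.34 ≈ 1.7648, c* = (1−0.25)·1.7648 ≈ 1.3236.
Golden rule sets MPK = n+g+δ: 0.34·k^(0.34−1) = 0.083, so k_gold = (0.34/0.083)^(1/0.66) ≈ 8.4699.
y_gold = 8.4699^0.34 ≈ 2.0677, c_gold = y_gold − 0.083·k_gold ≈ 1.3647.
Gain: Δc = 1.3647 − 1.3236 ≈ 0.0411.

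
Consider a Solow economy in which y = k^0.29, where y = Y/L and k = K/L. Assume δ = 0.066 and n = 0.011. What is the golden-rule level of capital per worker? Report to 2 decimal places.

k_gold ≈ 6.47

Break-even investment rate: n + δ = 0.011 + 0.066 = 0.077.
At the golden rule the marginal product of capital equals n+δ: 0.29·k^(0.29−1) = 0.077. Solving, k_gold = (0.29/0.077)^(1/0.71) ≈ 6.4735.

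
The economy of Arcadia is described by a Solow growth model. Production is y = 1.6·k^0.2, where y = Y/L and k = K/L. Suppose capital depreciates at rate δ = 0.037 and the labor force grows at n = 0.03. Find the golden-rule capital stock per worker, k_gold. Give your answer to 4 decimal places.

n + δ = 0.03 + 0.037 = 0.067.
Setting f'(k) = n+δ gives 0.2·1.6·k^(0.2−1) = 0.067, hence k_gold = (0.2·1.6/0.067)^(1/0.8) ≈ 7.0606.

k_gold ≈ 7.0606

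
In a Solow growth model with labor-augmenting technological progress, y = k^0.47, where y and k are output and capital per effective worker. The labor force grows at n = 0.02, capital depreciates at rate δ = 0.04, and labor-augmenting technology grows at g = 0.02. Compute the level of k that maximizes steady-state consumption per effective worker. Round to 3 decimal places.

Break-even investment rate: n + g + δ = 0.02 + 0.02 + 0.04 = 0.08.
At the golden rule the marginal product of capital equals n+g+δ: 0.47·k^(0.47−1) = 0.08. Solving, k_gold = (0.47/0.08)^(1/0.53) ≈ 28.2461.

k_gold ≈ 28.246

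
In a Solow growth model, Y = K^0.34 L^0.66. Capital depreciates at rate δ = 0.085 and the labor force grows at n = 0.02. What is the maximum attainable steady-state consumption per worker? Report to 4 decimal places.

The effective depreciation rate is n + δ = 0.02 + 0.085 = 0.105.
Golden rule sets MPK = n+δ: 0.34·k^(0.34−1) = 0.105, so k_gold = (0.34/0.105)^(1/0.66) ≈ 5.9315.
y_gold = 5.9315^0.34 ≈ 1.8318.
c_gold = y_gold − (n+δ)·k_gold = 1.8318 − 0.105·5.9315 ≈ 1.2090.

c_gold ≈ 1.2090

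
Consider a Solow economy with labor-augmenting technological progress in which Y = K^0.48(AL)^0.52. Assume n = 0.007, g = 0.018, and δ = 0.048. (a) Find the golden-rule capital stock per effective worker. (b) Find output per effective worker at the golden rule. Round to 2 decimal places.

(a) k_gold ≈ 37.40; (b) y_gold ≈ 5.69

Break-even investment rate: n + g + δ = 0.007 + 0.018 + 0.048 = 0.073.
Setting f'(k) = n+g+δ gives 0.48·k^(0.48−1) = 0.073, hence k_gold = (0.48/0.073)^(1/0.52) ≈ 37.4042.
y_gold = 37.4042^0.48 ≈ 5.6885.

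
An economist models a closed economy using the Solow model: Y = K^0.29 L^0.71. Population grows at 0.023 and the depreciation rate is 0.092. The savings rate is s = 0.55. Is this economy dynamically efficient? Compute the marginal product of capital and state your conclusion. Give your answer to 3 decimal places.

dynamically inefficient; MPK ≈ 0.061

The effective depreciation rate is n + δ = 0.023 + 0.092 = 0.115.
Steady-state k*: s·k^0.29 = 0.115·k gives k* = (0.55/0.115)^(1/0.71) ≈ 9.0631.
MPK = 0.29·9.0631^(-0.71) ≈ 0.0606.
MPK < n+δ = 0.115, so the economy is dynamically inefficient (over-saving).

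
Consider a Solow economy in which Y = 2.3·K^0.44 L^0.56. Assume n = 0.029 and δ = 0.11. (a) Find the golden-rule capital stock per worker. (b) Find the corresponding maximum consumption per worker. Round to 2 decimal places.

Capital per worker breaks even when investment replaces (n + δ)·k; here n + δ = 0.139.
At the golden rule the marginal product of capital equals n+δ: 0.44·2.3·k^(0.44−1) = 0.139. Solving, k_gold = (0.44·2.3/0.139)^(1/0.56) ≈ 34.6403.
y_gold = 2.3·34.6403^0.44 ≈ 10.9432; c_gold = y_gold − 0.139·k_gold ≈ 6.1282.

(a) k_gold ≈ 34.64; (b) c_gold ≈ 6.13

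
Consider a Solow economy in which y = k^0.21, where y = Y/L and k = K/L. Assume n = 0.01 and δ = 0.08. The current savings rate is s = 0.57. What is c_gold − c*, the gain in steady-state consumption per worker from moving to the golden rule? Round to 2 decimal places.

Δc ≈ 0.29

The effective depreciation rate is n + δ = 0.01 + 0.08 = 0.09.
Current steady state (s = 0.57): k* = (0.57/0.09)^(1/0.79) ≈ 10.3449, y* = 10.3449^0.21 ≈ 1.6334, c* = (1−0.57)·1.6334 ≈ 0.7024.
Setting f'(k) = n+δ gives 0.21·k^(0.21−1) = 0.09, hence k_gold = (0.21/0.09)^(1/0.79) ≈ 2.9228.
y_gold = 2.9228^0.21 ≈ 1.2526, c_gold = y_gold − 0.09·k_gold ≈ 0.9896.
Gain: Δc = 0.9896 − 0.7024 ≈ 0.2872.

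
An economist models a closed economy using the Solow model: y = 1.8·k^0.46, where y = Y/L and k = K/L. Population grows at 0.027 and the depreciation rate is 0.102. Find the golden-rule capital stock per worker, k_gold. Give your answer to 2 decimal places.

Capital per worker breaks even when investment replaces (n + δ)·k; here n + δ = 0.129.
Maximizing c = f(k) − (n+δ)·k gives f'(k) = n+δ, i.e. 0.46·1.8·k^(0.46−1) = 0.129, so k_gold = (0.46·1.8/0.129)^(1/0.54) ≈ 31.2795.

k_gold ≈ 31.28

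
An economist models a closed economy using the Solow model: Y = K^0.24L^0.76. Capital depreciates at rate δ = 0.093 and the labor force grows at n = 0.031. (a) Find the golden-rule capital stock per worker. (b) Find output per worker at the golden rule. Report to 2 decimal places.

Capital per worker breaks even when investment replaces (n + δ)·k; here n + δ = 0.124.
At the golden rule the marginal product of capital equals n+δ: 0.24·k^(0.24−1) = 0.124. Solving, k_gold = (0.24/0.124)^(1/0.76) ≈ 2.3843.
y_gold = 2.3843^0.24 ≈ 1.2319.

(a) k_gold ≈ 2.38; (b) y_gold ≈ 1.23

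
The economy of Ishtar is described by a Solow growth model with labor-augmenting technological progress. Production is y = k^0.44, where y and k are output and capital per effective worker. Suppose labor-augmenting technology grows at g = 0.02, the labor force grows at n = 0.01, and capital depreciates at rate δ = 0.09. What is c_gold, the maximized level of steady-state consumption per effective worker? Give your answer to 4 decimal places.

The effective depreciation rate is n + g + δ = 0.01 + 0.02 + 0.09 = 0.12.
Maximizing c = f(k) − (n+g+δ)·k gives f'(k) = n+g+δ, i.e. 0.44·k^(0.44−1) = 0.12, so k_gold = (0.44/0.12)^(1/0.56) ≈ 10.1772.
y_gold = 10.1772^0.44 ≈ 2.7756.
c_gold = y_gold − (n+g+δ)·k_gold = 2.7756 − 0.12·10.1772 ≈ 1.5543.

c_gold ≈ 1.5543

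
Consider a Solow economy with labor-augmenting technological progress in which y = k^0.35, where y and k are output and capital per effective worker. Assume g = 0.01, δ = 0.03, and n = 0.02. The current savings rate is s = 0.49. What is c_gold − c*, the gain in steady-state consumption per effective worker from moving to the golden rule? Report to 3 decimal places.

The effective depreciation rate is n + g + δ = 0.02 + 0.01 + 0.03 = 0.06.
Current steady state (s = 0.49): k* = (0.49/0.06)^(1/0.65) ≈ 25.3015, y* = 25.3015^0.35 ≈ 3.0981, c* = (1−0.49)·3.0981 ≈ 1.5801.
At the golden rule the marginal product of capital equals n+g+δ: 0.35·k^(0.35−1) = 0.06. Solving, k_gold = (0.35/0.06)^(1/0.65) ≈ 15.0776.
y_gold = 15.0776^0.35 ≈ 2.5847, c_gold = y_gold − 0.06·k_gold ≈ 1.6801.
Gain: Δc = 1.6801 − 1.5801 ≈ 0.1000.

Δc ≈ 0.100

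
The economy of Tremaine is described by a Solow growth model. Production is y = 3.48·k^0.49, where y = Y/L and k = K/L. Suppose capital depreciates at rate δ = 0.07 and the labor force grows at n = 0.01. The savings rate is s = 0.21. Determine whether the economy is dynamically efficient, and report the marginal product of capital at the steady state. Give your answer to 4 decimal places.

Capital per worker breaks even when investment replaces (n + δ)·k; here n + δ = 0.08.
Steady-state k*: s·A·k^0.49 = 0.08·k gives k* = (0.21·3.48/0.08)^(1/0.51) ≈ 76.5142.
MPK = 0.49·3.48·76.5142^(-0.51) ≈ 0.1867.
MPK > n+δ = 0.08, so the economy is dynamically efficient (under-saving).

dynamically efficient; MPK ≈ 0.1867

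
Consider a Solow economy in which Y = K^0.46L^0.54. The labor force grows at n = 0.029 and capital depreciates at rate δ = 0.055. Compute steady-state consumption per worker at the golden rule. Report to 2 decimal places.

c_gold ≈ 2.30

n + δ = 0.029 + 0.055 = 0.084.
Setting f'(k) = n+δ gives 0.46·k^(0.46−1) = 0.084, hence k_gold = (0.46/0.084)^(1/0.54) ≈ 23.3106.
y_gold = 23.3106^0.46 ≈ 4.2567.
c_gold = y_gold − (n+δ)·k_gold = 4.2567 − 0.084·23.3106 ≈ 2.2986.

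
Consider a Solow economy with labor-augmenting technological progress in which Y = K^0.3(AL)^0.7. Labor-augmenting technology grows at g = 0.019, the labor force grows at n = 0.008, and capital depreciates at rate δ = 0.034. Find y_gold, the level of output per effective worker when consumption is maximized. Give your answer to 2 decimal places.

Break-even investment rate: n + g + δ = 0.008 + 0.019 + 0.034 = 0.061.
Maximizing c = f(k) − (n+g+δ)·k gives f'(k) = n+g+δ, i.e. 0.3·k^(0.3−1) = 0.061, so k_gold = (0.3/0.061)^(1/0.7) ≈ 9.7336.
Output: y_gold = k_gold^0.3 = 9.7336^0.3 ≈ 1.9792.

y_gold ≈ 1.98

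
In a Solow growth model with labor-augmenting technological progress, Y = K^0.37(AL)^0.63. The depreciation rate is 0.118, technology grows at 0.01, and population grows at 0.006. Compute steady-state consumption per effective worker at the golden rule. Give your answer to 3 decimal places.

c_gold ≈ 1.144

Break-even investment rate: n + g + δ = 0.006 + 0.01 + 0.118 = 0.134.
Golden rule sets MPK = n+g+δ: 0.37·k^(0.37−1) = 0.134, so k_gold = (0.37/0.134)^(1/0.63) ≈ 5.0136.
y_gold = 5.0136^0.37 ≈ 1.8158.
c_gold = y_gold − (n+g+δ)·k_gold = 1.8158 − 0.134·5.0136 ≈ 1.1439.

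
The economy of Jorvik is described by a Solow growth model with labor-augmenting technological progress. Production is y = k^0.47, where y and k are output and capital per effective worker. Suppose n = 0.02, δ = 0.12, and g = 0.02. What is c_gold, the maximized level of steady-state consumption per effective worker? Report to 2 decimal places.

c_gold ≈ 1.38

Break-even investment rate: n + g + δ = 0.02 + 0.02 + 0.12 = 0.16.
At the golden rule the marginal product of capital equals n+g+δ: 0.47·k^(0.47−1) = 0.16. Solving, k_gold = (0.47/0.16)^(1/0.53) ≈ 7.6380.
y_gold = 7.6380^0.47 ≈ 2.6002.
c_gold = y_gold − (n+g+δ)·k_gold = 2.6002 − 0.16·7.6380 ≈ 1.3781.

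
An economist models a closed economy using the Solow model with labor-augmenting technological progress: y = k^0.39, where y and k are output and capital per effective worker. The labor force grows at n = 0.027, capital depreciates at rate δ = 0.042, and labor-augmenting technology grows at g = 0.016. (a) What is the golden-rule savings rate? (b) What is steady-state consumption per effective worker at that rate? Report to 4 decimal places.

(a) s_gold = 0.3900; (b) c_gold ≈ 1.6157

n + g + δ = 0.027 + 0.016 + 0.042 = 0.085.
For Cobb-Douglas, s_gold equals capital's share: s_gold = 0.39.
Setting f'(k) = n+g+δ gives 0.39·k^(0.39−1) = 0.085, hence k_gold = (0.39/0.085)^(1/0.61) ≈ 12.1525.
y_gold = 12.1525^0.39 ≈ 2.6486; c_gold = (1−0.39)·y_gold ≈ 1.6157.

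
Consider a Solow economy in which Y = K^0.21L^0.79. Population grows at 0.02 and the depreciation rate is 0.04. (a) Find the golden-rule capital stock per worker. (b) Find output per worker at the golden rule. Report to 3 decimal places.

Break-even investment rate: n + δ = 0.02 + 0.04 = 0.06.
Golden rule sets MPK = n+δ: 0.21·k^(0.21−1) = 0.06, so k_gold = (0.21/0.06)^(1/0.79) ≈ 4.8831.
y_gold = 4.8831^0.21 ≈ 1.3952.

(a) k_gold ≈ 4.883; (b) y_gold ≈ 1.395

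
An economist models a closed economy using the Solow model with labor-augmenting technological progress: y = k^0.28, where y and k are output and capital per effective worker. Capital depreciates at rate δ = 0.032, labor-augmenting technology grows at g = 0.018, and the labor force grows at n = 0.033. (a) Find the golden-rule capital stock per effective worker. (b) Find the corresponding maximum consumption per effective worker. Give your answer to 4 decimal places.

(a) k_gold ≈ 5.4131; (b) c_gold ≈ 1.1553

Break-even investment rate: n + g + δ = 0.033 + 0.018 + 0.032 = 0.083.
Maximizing c = f(k) − (n+g+δ)·k gives f'(k) = n+g+δ, i.e. 0.28·k^(0.28−1) = 0.083, so k_gold = (0.28/0.083)^(1/0.72) ≈ 5.4131.
y_gold = 5.4131^0.28 ≈ 1.6046; c_gold = y_gold − 0.083·k_gold ≈ 1.1553.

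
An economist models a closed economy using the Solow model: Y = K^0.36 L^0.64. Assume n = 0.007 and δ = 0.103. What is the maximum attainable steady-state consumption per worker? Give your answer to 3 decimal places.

c_gold ≈ 1.247

Break-even investment rate: n + δ = 0.007 + 0.103 = 0.11.
Setting f'(k) = n+δ gives 0.36·k^(0.36−1) = 0.11, hence k_gold = (0.36/0.11)^(1/0.64) ≈ 6.3760.
y_gold = 6.3760^0.36 ≈ 1.9482.
c_gold = y_gold − (n+δ)·k_gold = 1.9482 − 0.11·6.3760 ≈ 1.2469.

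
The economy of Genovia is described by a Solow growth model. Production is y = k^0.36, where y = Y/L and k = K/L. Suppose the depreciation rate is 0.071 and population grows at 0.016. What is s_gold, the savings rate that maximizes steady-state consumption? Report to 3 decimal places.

Break-even investment rate: n + δ = 0.016 + 0.071 = 0.087.
At the golden rule MPK = n+δ, and in any Cobb-Douglas steady state s = (n+δ)·k/y = MPK·k/y = capital's share 0.36.

s_gold = 0.360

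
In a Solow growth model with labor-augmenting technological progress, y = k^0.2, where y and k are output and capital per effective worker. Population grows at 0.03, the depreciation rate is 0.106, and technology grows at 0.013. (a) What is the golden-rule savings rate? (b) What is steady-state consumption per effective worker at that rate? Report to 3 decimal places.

Capital per effective worker breaks even when investment replaces (n + g + δ)·k; here n + g + δ = 0.149.
For Cobb-Douglas, s_gold equals capital's share: s_gold = 0.2.
At the golden rule the marginal product of capital equals n+g+δ: 0.2·k^(0.2−1) = 0.149. Solving, k_gold = (0.2/0.149)^(1/0.8) ≈ 1.4448.
y_gold = 1.4448^0.2 ≈ 1.0764; c_gold = (1−0.2)·y_gold ≈ 0.8611.

(a) s_gold = 0.200; (b) c_gold ≈ 0.861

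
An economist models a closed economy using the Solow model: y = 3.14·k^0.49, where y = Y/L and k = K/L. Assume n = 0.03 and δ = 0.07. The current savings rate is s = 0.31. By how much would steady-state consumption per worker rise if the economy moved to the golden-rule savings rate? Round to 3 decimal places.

Δc ≈ 2.845

Capital per worker breaks even when investment replaces (n + δ)·k; here n + δ = 0.1.
Current steady state (s = 0.31): k* = (0.31·3.14/0.1)^(1/0.51) ≈ 86.6615, y* = 3.14·86.6615^0.49 ≈ 27.9553, c* = (1−0.31)·27.9553 ≈ 19.2892.
Golden rule sets MPK = n+δ: 0.49·3.14·k^(0.49−1) = 0.1, so k_gold = (0.49·3.14/0.1)^(1/0.51) ≈ 212.6657.
y_gold = 3.14·212.6657^0.49 ≈ 43.4012, c_gold = y_gold − 0.1·k_gold ≈ 22.1346.
Gain: Δc = 22.1346 − 19.2892 ≈ 2.8454.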